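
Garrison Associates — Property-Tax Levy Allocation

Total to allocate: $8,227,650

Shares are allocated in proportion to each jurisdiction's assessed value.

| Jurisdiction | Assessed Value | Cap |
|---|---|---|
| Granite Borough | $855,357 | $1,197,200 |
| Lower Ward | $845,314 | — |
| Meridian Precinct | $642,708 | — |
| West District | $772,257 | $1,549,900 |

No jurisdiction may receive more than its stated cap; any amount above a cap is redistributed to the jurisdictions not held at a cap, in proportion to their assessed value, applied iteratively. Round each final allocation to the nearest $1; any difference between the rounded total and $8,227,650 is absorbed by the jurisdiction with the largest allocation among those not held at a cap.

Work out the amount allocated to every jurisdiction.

Granite Borough: $1,197,200 | Lower Ward: $3,113,385 | Meridian Precinct: $2,367,165 | West District: $1,549,900

Sum of assessed value: 3,115,636.
Unconstrained shares: Granite Borough 2,258,793.40; Lower Ward 2,232,272.23; Meridian Precinct 1,697,238.21; West District 2,039,346.16.
Capped: Granite Borough ($1,197,200), West District ($1,549,900); balance $5,480,550 reallocated over remaining assessed value 1,488,022.
Shares after redistribution: Lower Ward 3,113,385.18 → $3,113,385; Meridian Precinct 2,367,164.82 → $2,367,165.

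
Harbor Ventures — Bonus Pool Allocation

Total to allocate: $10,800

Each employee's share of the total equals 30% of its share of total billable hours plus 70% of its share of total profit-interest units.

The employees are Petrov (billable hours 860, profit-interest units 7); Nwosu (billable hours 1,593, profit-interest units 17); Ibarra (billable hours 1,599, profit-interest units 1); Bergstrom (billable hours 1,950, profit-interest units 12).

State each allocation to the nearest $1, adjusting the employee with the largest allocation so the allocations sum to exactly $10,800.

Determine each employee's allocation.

Totals — billable hours 6,002, profit-interest units 37.
Blended shares (30% billable hours + 70% profit-interest units): Petrov 0.1754; Nwosu 0.4012; Ibarra 0.0988; Bergstrom 0.3245.
Proportional shares: Petrov 1,894.52; Nwosu 4,333.45; Ibarra 1,067.497; Bergstrom 3,504.54.
After rounding ($1): Petrov $1,895; Nwosu $4,333; Ibarra $1,067; Bergstrom $3,505. Sum = $10,800.
No rounding difference to absorb.

Petrov: $1,895; Nwosu: $4,333; Ibarra: $1,067; Bergstrom: $3,505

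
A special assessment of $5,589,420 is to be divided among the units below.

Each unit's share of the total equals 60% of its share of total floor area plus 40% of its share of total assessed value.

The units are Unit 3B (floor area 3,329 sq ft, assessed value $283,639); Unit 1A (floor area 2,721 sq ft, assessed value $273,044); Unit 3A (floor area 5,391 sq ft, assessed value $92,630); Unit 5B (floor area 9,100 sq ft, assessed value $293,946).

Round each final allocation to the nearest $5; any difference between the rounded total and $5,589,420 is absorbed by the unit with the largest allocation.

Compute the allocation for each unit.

Unit 3B: $1,215,810 · Unit 1A: $1,091,430 · Unit 3A: $1,099,725 · Unit 5B: $2,182,455

Totals — floor area 20,541, assessed value 943,259.
Blended shares (60% floor area + 40% assessed value): Unit 3B 0.2175; Unit 1A 0.1953; Unit 3A 0.1968; Unit 5B 0.3905.
Raw shares: Unit 3B 1,215,811.19; Unit 1A 1,091,432.42; Unit 3A 1,099,725.42; Unit 5B 2,182,450.97.
At nearest $5: Unit 3B $1,215,810; Unit 1A $1,091,430; Unit 3A $1,099,725; Unit 5B $2,182,450. Sum = $5,589,415.
Difference $5,589,420 − $5,589,415 = +$5 applied to largest allocation (Unit 5B): Unit 5B becomes $2,182,455.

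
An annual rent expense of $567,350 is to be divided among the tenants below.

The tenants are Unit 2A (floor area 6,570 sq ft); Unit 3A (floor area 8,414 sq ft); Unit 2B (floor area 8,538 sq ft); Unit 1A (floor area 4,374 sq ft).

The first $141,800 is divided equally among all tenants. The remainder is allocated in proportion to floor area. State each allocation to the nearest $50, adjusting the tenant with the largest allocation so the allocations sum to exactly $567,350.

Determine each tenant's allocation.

First tranche $141,800 split equally: $35,450 each.
Remainder $425,550 by floor area (total 27,896): Unit 2A 100,224.53 → $100,200; Unit 3A 128,354.52 → $128,350; Unit 2B 130,246.12 → $130,250; Unit 1A 66,724.82 → $66,700.
Rounding difference +$50 on remainder applied to Unit 2B.
Totals: Unit 2A $35,450 + $100,200 = $135,650; Unit 3A $35,450 + $128,350 = $163,800; Unit 2B $35,450 + $130,300 = $165,750; Unit 1A $35,450 + $66,700 = $102,150.

Unit 2A: $135,650; Unit 3A: $163,800; Unit 2B: $165,750; Unit 1A: $102,150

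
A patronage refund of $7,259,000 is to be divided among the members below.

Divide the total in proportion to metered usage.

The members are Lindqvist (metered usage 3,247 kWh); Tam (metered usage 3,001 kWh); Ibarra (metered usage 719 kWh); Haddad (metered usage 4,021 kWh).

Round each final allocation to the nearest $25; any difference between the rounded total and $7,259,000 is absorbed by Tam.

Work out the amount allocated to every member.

Sum of metered usage: 10,988.
Raw shares: Lindqvist 3,247/10,988 × $7,259,000 = 2,145,064.89; Tam 3,001/10,988 × $7,259,000 = 1,982,549.96; Ibarra 719/10,988 × $7,259,000 = 474,992.81; Haddad 4,021/10,988 × $7,259,000 = 2,656,392.34.
At nearest $25: Lindqvist $2,145,075; Tam $1,982,550; Ibarra $475,000; Haddad $2,656,400. Sum = $7,259,025.
Difference $7,259,000 − $7,259,025 = −$25 applied to Tam: Tam becomes $1,982,525.

Lindqvist: $2,145,075 · Tam: $1,982,525 · Ibarra: $475,000 · Haddad: $2,656,400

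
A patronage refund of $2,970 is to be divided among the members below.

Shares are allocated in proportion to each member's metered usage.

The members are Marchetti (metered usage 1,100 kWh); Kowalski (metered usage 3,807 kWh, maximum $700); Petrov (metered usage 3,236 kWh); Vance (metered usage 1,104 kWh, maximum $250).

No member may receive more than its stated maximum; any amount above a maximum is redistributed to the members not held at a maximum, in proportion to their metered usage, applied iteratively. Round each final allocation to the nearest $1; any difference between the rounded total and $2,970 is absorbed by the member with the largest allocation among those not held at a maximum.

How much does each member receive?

Marchetti: $512 | Kowalski: $700 | Petrov: $1,508 | Vance: $250

Metered usage total: 9,247.
Pro-rata shares before constraints: Marchetti 353.30; Kowalski 1,222.75; Petrov 1,039.36; Vance 354.59.
Cap binds for Kowalski ($700), Vance ($250); remaining pool $2,020 reallocated over remaining metered usage 4,336.
Redistributed shares: Marchetti 512.45 → $512; Petrov 1,507.55 → $1,508.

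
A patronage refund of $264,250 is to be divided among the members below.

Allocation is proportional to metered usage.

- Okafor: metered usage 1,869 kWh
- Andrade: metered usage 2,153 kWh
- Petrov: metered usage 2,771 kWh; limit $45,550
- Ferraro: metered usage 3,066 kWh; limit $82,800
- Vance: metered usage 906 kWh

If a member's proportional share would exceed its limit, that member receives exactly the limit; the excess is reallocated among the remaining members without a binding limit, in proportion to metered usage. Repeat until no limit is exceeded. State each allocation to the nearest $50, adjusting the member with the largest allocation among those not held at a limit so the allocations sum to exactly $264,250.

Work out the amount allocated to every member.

Okafor: $51,550 · Andrade: $59,350 · Petrov: $45,550 · Ferraro: $82,800 · Vance: $25,000

Total metered usage = 10,765.
Pro-rata shares before constraints: Okafor 45,878.61; Andrade 52,850.00; Petrov 68,020.13; Ferraro 75,261.54; Vance 22,239.71.
Held at cap: Petrov ($45,550); residual $218,700 reallocated over remaining metered usage 7,994.
Held at cap: Ferraro ($82,800); residual $135,900 reallocated over remaining metered usage 4,928.
Redistributed shares: Okafor 51,541.62 → $51,550; Andrade 59,373.52 → $59,350; Vance 24,984.86 → $25,000.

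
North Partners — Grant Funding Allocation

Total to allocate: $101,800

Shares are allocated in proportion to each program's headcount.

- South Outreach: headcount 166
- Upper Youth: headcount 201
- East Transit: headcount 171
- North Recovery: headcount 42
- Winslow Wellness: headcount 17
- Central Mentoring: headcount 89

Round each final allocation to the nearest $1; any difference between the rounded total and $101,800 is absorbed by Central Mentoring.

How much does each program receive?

Combined headcount = 686.
Pro-rata amounts: South Outreach 166/686 × $101,800 = 24,633.82; Upper Youth 201/686 × $101,800 = 29,827.70; East Transit 171/686 × $101,800 = 25,375.80; North Recovery 42/686 × $101,800 = 6,232.65; Winslow Wellness 17/686 × $101,800 = 2,522.74; Central Mentoring 89/686 × $101,800 = 13,207.29.
Rounded to nearest $1: South Outreach $24,634; Upper Youth $29,828; East Transit $25,376; North Recovery $6,233; Winslow Wellness $2,523; Central Mentoring $13,207. Sum = $101,801.
Difference $101,800 − $101,801 = −$1 applied to Central Mentoring: Central Mentoring becomes $13,206.

South Outreach: $24,634; Upper Youth: $29,828; East Transit: $25,376; North Recovery: $6,233; Winslow Wellness: $2,523; Central Mentoring: $13,206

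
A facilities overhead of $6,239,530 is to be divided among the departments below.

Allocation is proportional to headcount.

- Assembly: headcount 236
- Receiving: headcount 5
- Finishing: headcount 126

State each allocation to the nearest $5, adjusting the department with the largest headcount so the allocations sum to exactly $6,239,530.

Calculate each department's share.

Assembly: $4,012,345; Receiving: $85,005; Finishing: $2,142,180

Total headcount = 367.
Raw shares: Assembly 236/367 × $6,239,530 = 4,012,340.82; Receiving 5/367 × $6,239,530 = 85,007.22; Finishing 126/367 × $6,239,530 = 2,142,181.96.
After rounding ($5): Assembly $4,012,340; Receiving $85,005; Finishing $2,142,180. Sum = $6,239,525.
Difference $6,239,530 − $6,239,525 = +$5 applied to largest headcount (Assembly): Assembly becomes $4,012,345.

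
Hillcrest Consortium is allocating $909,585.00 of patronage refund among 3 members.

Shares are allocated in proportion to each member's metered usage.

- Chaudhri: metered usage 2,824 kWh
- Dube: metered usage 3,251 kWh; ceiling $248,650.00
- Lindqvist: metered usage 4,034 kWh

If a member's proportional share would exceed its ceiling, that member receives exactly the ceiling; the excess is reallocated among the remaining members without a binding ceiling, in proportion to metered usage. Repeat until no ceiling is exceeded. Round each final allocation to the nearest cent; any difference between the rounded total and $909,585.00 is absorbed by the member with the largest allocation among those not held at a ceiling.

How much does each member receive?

Chaudhri: $272,161.04 · Dube: $248,650.00 · Lindqvist: $388,773.96

Combined metered usage = 10,109.
Pro-rata shares before constraints: Chaudhri 254,097.1451; Dube 292,517.6412; Lindqvist 362,970.2137.
Capped: Dube ($248,650.00); residual $660,935.00 reallocated over remaining metered usage 6,858.
Shares after redistribution: Chaudhri 272,161.0440 → $272,161.04; Lindqvist 388,773.9560 → $388,773.96.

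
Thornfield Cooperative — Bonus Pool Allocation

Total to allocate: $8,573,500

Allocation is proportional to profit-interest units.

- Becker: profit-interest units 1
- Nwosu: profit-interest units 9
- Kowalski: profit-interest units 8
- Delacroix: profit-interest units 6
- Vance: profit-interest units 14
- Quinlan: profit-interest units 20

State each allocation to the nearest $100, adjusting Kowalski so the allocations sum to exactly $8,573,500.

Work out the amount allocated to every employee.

Sum of profit-interest units: 58.
Proportional shares: Becker 1/58 × $8,573,500 = 147,818.97; Nwosu 9/58 × $8,573,500 = 1,330,370.69; Kowalski 8/58 × $8,573,500 = 1,182,551.72; Delacroix 6/58 × $8,573,500 = 886,913.79; Vance 14/58 × $8,573,500 = 2,069,465.52; Quinlan 20/58 × $8,573,500 = 2,956,379.31.
At nearest $100: Becker $147,800; Nwosu $1,330,400; Kowalski $1,182,600; Delacroix $886,900; Vance $2,069,500; Quinlan $2,956,400. Sum = $8,573,600.
Difference $8,573,500 − $8,573,600 = −$100 applied to Kowalski: Kowalski becomes $1,182,500.

Becker: $147,800; Nwosu: $1,330,400; Kowalski: $1,182,500; Delacroix: $886,900; Vance: $2,069,500; Quinlan: $2,956,400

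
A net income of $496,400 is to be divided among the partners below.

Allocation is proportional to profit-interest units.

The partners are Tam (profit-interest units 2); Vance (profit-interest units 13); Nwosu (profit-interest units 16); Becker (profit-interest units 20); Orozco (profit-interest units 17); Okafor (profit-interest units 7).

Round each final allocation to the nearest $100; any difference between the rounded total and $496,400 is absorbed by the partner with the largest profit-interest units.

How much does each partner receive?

Total profit-interest units = 2 + 13 + 16 + 20 + 17 + 7 = 75.
Pro-rata amounts: Tam 13,237.33; Vance 86,042.67; Nwosu 105,898.67; Becker 132,373.33; Orozco 112,517.33; Okafor 46,330.67.
Rounded to nearest $100: Tam $13,200; Vance $86,000; Nwosu $105,900; Becker $132,400; Orozco $112,500; Okafor $46,300. Sum = $496,300.
Difference $496,400 − $496,300 = +$100 applied to largest profit-interest units (Becker): Becker becomes $132,500.

Tam: $13,200 · Vance: $86,000 · Nwosu: $105,900 · Becker: $132,500 · Orozco: $112,500 · Okafor: $46,300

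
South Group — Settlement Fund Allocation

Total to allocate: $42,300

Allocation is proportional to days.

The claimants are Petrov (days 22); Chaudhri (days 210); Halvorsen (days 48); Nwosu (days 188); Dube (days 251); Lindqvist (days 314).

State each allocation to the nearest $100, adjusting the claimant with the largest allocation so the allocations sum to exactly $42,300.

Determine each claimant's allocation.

Petrov: $900 | Chaudhri: $8,600 | Halvorsen: $2,000 | Nwosu: $7,700 | Dube: $10,300 | Lindqvist: $12,800

Total days = 1,033.
Unrounded shares: Petrov 22/1,033 × $42,300 = 900.87; Chaudhri 210/1,033 × $42,300 = 8,599.23; Halvorsen 48/1,033 × $42,300 = 1,965.54; Nwosu 188/1,033 × $42,300 = 7,698.35; Dube 251/1,033 × $42,300 = 10,278.12; Lindqvist 314/1,033 × $42,300 = 12,857.89.
At nearest $100: Petrov $900; Chaudhri $8,600; Halvorsen $2,000; Nwosu $7,700; Dube $10,300; Lindqvist $12,900. Sum = $42,400.
Difference $42,300 − $42,400 = −$100 applied to largest allocation (Lindqvist): Lindqvist becomes $12,800.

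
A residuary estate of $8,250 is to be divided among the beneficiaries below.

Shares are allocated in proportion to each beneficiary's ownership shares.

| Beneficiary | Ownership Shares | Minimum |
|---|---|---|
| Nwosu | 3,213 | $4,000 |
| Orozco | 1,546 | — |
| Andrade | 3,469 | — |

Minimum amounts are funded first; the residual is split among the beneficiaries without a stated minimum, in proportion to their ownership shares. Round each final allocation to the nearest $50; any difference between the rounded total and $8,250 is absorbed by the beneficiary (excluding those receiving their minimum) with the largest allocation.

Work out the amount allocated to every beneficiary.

Nwosu: $4,000 | Orozco: $1,300 | Andrade: $2,950

Fund the minimums — Nwosu $4,000. Balance $4,250.
Balance split over remaining ownership shares 5,015: Orozco 1,310.17 → $1,300; Andrade 2,939.83 → $2,950.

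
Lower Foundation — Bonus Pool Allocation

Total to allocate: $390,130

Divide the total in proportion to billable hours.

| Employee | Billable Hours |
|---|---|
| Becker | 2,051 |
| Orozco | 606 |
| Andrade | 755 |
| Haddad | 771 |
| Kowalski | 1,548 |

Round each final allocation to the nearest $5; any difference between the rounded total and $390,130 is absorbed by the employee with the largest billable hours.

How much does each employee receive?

Sum of billable hours: 5,731.
Raw shares: Becker 2,051/5,731 × $390,130 = 139,619.02; Orozco 606/5,731 × $390,130 = 41,252.62; Andrade 755/5,731 × $390,130 = 51,395.59; Haddad 771/5,731 × $390,130 = 52,484.77; Kowalski 1,548/5,731 × $390,130 = 105,377.99.
After rounding ($5): Becker $139,620; Orozco $41,255; Andrade $51,395; Haddad $52,485; Kowalski $105,380. Sum = $390,135.
Difference $390,130 − $390,135 = −$5 applied to largest billable hours (Becker): Becker becomes $139,615.

Becker: $139,615 · Orozco: $41,255 · Andrade: $51,395 · Haddad: $52,485 · Kowalski: $105,380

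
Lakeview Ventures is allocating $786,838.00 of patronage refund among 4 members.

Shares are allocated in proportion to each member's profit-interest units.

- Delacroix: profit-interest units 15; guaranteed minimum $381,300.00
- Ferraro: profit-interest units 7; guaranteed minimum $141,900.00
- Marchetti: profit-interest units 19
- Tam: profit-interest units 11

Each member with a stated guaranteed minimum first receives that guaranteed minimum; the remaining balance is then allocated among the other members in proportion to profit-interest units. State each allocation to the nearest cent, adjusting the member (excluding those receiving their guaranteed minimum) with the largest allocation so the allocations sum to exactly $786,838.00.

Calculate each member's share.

Delacroix: $381,300.00 | Ferraro: $141,900.00 | Marchetti: $166,970.73 | Tam: $96,667.27

Fund the minimums — Delacroix $381,300.00; Ferraro $141,900.00. Balance $263,638.00.
Balance split over remaining profit-interest units 30: Marchetti 166,970.7333 → $166,970.73; Tam 96,667.2667 → $96,667.27.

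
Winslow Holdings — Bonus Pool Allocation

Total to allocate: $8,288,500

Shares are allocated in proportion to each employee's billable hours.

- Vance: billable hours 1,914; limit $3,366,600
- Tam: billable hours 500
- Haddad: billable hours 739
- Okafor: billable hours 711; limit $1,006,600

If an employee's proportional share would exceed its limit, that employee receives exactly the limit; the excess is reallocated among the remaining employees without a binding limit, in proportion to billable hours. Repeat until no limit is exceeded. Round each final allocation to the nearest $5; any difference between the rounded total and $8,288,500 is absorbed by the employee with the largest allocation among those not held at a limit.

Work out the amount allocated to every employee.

Vance: $3,366,600 · Tam: $1,580,025 · Haddad: $2,335,275 · Okafor: $1,006,600

Combined billable hours = 3,864.
Proportional shares (ignoring caps): Vance 4,105,638.98; Tam 1,072,528.47; Haddad 1,585,197.08; Okafor 1,525,135.48.
Held at cap: Vance ($3,366,600), Okafor ($1,006,600); balance $3,915,300 reallocated over remaining billable hours 1,239.
Shares after redistribution: Tam 1,580,024.21 → $1,580,025; Haddad 2,335,275.79 → $2,335,275.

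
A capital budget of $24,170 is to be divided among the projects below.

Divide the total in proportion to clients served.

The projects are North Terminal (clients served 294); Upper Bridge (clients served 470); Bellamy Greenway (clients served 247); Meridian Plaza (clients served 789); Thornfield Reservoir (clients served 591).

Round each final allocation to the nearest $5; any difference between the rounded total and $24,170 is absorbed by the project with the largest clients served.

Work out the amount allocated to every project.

Sum of clients served: 294 + 470 + 247 + 789 + 591 = 2,391.
Pro-rata amounts: North Terminal 2,971.97; Upper Bridge 4,751.11; Bellamy Greenway 2,496.86; Meridian Plaza 7,975.80; Thornfield Reservoir 5,974.27.
At nearest $5: North Terminal $2,970; Upper Bridge $4,750; Bellamy Greenway $2,495; Meridian Plaza $7,975; Thornfield Reservoir $5,975. Sum = $24,165.
Difference $24,170 − $24,165 = +$5 applied to largest clients served (Meridian Plaza): Meridian Plaza becomes $7,980.

North Terminal: $2,970; Upper Bridge: $4,750; Bellamy Greenway: $2,495; Meridian Plaza: $7,980; Thornfield Reservoir: $5,975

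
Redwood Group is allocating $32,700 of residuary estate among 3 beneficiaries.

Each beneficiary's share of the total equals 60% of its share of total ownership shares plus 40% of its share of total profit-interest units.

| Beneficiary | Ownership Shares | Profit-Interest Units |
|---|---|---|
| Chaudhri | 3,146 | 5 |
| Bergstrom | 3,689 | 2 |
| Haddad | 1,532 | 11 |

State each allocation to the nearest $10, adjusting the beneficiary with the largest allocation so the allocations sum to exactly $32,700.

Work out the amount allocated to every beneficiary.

Totals — ownership shares 8,367, profit-interest units 18.
Composite weights (60% ownership shares + 40% profit-interest units): Chaudhri 0.3367; Bergstrom 0.3090; Haddad 0.3543.
Pro-rata amounts: Chaudhri 11,010.47; Bergstrom 10,103.77; Haddad 11,585.76.
After rounding ($10): Chaudhri $11,010; Bergstrom $10,100; Haddad $11,590. Sum = $32,700.
Rounded total matches; no reconciliation needed.

Chaudhri: $11,010 | Bergstrom: $10,100 | Haddad: $11,590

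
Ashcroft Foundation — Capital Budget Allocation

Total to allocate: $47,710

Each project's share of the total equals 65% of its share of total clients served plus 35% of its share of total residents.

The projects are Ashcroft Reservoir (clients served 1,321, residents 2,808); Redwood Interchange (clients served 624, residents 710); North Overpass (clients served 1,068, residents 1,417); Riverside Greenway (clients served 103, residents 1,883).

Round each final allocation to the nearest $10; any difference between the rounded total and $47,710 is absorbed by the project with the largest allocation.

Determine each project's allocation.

Ashcroft Reservoir: $20,020 · Redwood Interchange: $7,950 · North Overpass: $14,100 · Riverside Greenway: $5,640

Totals — clients served 3,116, residents 6,818.
Combined weights (65% clients served + 35% residents): Ashcroft Reservoir 0.4197; Redwood Interchange 0.1666; North Overpass 0.2955; Riverside Greenway 0.1181.
Pro-rata amounts: Ashcroft Reservoir 20,024.34; Redwood Interchange 7,949.18; North Overpass 14,099.59; Riverside Greenway 5,636.89.
Rounded to nearest $10: Ashcroft Reservoir $20,020; Redwood Interchange $7,950; North Overpass $14,100; Riverside Greenway $5,640. Sum = $47,710.
No rounding difference to absorb.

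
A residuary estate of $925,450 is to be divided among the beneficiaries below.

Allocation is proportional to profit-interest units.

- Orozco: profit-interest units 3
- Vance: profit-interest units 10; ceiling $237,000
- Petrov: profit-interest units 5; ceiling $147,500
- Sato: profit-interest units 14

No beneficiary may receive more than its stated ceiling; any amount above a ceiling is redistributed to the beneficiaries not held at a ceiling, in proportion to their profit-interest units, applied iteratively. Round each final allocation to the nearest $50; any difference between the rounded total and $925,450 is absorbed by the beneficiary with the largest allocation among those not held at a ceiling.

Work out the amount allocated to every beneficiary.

Orozco: $95,450 | Vance: $237,000 | Petrov: $147,500 | Sato: $445,500

Total profit-interest units = 32.
Pro-rata shares before constraints: Orozco 86,760.94; Vance 289,203.12; Petrov 144,601.56; Sato 404,884.38.
Capped: Vance ($237,000); residual $688,450 reallocated over remaining profit-interest units 22.
Capped: Petrov ($147,500); residual $540,950 reallocated over remaining profit-interest units 17.
Shares after redistribution: Orozco 95,461.76 → $95,450; Sato 445,488.24 → $445,500.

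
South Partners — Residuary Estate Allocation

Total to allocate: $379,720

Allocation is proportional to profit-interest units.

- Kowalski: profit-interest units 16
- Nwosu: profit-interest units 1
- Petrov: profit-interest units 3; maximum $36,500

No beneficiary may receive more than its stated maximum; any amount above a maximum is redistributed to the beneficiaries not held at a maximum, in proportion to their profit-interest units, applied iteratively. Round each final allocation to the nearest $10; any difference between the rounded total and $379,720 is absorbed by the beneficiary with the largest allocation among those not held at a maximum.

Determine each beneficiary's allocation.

Kowalski: $323,030 · Nwosu: $20,190 · Petrov: $36,500

Profit-interest units total: 20.
Proportional shares (ignoring caps): Kowalski 303,776.00; Nwosu 18,986.00; Petrov 56,958.00.
Cap binds for Petrov ($36,500); remaining pool $343,220 reallocated over remaining profit-interest units 17.
Remaining shares: Kowalski 323,030.59 → $323,030; Nwosu 20,189.41 → $20,190.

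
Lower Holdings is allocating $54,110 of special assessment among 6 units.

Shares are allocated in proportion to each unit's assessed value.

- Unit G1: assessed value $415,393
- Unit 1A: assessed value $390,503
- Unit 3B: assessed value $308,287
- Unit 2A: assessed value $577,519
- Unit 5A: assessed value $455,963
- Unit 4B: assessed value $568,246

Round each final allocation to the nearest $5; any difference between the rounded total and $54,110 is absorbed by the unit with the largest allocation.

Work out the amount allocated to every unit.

Unit G1: $8,275 | Unit 1A: $7,780 | Unit 3B: $6,140 | Unit 2A: $11,510 | Unit 5A: $9,085 | Unit 4B: $11,320

Sum of assessed value: 2,715,911.
Raw shares: Unit G1 415,393/2,715,911 × $54,110 = 8,276.01; Unit 1A 390,503/2,715,911 × $54,110 = 7,780.12; Unit 3B 308,287/2,715,911 × $54,110 = 6,142.10; Unit 2A 577,519/2,715,911 × $54,110 = 11,506.10; Unit 5A 455,963/2,715,911 × $54,110 = 9,084.30; Unit 4B 568,246/2,715,911 × $54,110 = 11,321.35.
After rounding ($5): Unit G1 $8,275; Unit 1A $7,780; Unit 3B $6,140; Unit 2A $11,505; Unit 5A $9,085; Unit 4B $11,320. Sum = $54,105.
Difference $54,110 − $54,105 = +$5 applied to largest allocation (Unit 2A): Unit 2A becomes $11,510.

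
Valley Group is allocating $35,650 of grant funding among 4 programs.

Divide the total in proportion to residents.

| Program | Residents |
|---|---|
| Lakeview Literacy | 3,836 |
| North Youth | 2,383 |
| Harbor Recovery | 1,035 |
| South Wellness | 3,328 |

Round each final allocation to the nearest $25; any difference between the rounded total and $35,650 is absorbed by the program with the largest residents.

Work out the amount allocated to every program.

Sum of residents: 10,582.
Unrounded shares: Lakeview Literacy 3,836/10,582 × $35,650 = 12,923.21; North Youth 2,383/10,582 × $35,650 = 8,028.16; Harbor Recovery 1,035/10,582 × $35,650 = 3,486.84; South Wellness 3,328/10,582 × $35,650 = 11,211.79.
Rounded to nearest $25: Lakeview Literacy $12,925; North Youth $8,025; Harbor Recovery $3,475; South Wellness $11,200. Sum = $35,625.
Difference $35,650 − $35,625 = +$25 applied to largest residents (Lakeview Literacy): Lakeview Literacy becomes $12,950.

Lakeview Literacy: $12,950 · North Youth: $8,025 · Harbor Recovery: $3,475 · South Wellness: $11,200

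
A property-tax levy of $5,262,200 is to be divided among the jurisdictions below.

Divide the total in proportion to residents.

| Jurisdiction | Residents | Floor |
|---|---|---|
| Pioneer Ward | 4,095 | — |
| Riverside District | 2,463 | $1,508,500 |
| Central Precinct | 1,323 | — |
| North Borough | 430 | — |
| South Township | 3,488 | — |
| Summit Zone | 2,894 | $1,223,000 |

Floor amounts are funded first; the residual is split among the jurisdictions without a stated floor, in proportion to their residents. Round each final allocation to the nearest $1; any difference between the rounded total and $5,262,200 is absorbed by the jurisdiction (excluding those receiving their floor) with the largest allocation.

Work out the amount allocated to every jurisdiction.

Guaranteed amounts: Riverside District $1,508,500; Summit Zone $1,223,000. Remaining pool $2,530,700.
Remaining pool split over remaining residents 9,336: Pioneer Ward 1,110,027.47 → $1,110,027; Central Precinct 358,624.26 → $358,624; North Borough 116,559.66 → $116,560; South Township 945,488.60 → $945,489.

Pioneer Ward: $1,110,027; Riverside District: $1,508,500; Central Precinct: $358,624; North Borough: $116,560; South Township: $945,489; Summit Zone: $1,223,000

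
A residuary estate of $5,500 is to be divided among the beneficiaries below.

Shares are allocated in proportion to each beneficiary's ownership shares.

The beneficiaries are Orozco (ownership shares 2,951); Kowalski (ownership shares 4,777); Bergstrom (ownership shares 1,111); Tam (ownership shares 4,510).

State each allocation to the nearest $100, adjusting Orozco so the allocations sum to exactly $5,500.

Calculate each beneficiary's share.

Orozco: $1,100 · Kowalski: $2,000 · Bergstrom: $500 · Tam: $1,900

Total ownership shares = 13,349.
Raw shares: Orozco 2,951/13,349 × $5,500 = 1,215.86; Kowalski 4,777/13,349 × $5,500 = 1,968.20; Bergstrom 1,111/13,349 × $5,500 = 457.75; Tam 4,510/13,349 × $5,500 = 1,858.19.
At nearest $100: Orozco $1,200; Kowalski $2,000; Bergstrom $500; Tam $1,900. Sum = $5,600.
Difference $5,500 − $5,600 = −$100 applied to Orozco: Orozco becomes $1,100.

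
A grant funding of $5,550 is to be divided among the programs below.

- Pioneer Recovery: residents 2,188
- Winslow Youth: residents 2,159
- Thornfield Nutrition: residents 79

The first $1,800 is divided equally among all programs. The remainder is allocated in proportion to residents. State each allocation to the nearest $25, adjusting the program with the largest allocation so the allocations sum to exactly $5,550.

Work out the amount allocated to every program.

Equal tier: $1,800 ÷ 3 = $600 apiece.
Remainder $3,750 by residents (total 4,426): Pioneer Recovery 1,853.82 → $1,850; Winslow Youth 1,829.25 → $1,825; Thornfield Nutrition 66.93 → $75.
Totals: Pioneer Recovery $600 + $1,850 = $2,450; Winslow Youth $600 + $1,825 = $2,425; Thornfield Nutrition $600 + $75 = $675.

Pioneer Recovery: $2,450 · Winslow Youth: $2,425 · Thornfield Nutrition: $675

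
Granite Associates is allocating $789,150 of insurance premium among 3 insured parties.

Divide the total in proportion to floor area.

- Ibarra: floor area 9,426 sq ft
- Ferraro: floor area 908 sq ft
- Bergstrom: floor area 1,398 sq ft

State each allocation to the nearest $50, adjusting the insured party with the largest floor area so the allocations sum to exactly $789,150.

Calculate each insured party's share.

Ibarra: $634,000 | Ferraro: $61,100 | Bergstrom: $94,050

Sum of floor area: 9,426 + 908 + 1,398 = 11,732.
Unrounded shares: Ibarra 634,037.50; Ferraro 61,076.39; Bergstrom 94,036.11.
At nearest $50: Ibarra $634,050; Ferraro $61,100; Bergstrom $94,050. Sum = $789,200.
Difference $789,150 − $789,200 = −$50 applied to largest floor area (Ibarra): Ibarra becomes $634,000.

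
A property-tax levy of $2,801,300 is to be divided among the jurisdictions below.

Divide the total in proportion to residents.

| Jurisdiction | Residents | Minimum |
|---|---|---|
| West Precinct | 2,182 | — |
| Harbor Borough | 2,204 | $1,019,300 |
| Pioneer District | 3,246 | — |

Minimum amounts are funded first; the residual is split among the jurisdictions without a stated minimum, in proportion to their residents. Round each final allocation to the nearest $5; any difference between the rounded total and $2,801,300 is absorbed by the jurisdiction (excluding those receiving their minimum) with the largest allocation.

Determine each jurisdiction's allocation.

West Precinct: $716,345 · Harbor Borough: $1,019,300 · Pioneer District: $1,065,655

Fund the minimums — Harbor Borough $1,019,300. Remaining pool $1,782,000.
Remaining pool split over remaining residents 5,428: West Precinct 716,345.62 → $716,345; Pioneer District 1,065,654.38 → $1,065,655.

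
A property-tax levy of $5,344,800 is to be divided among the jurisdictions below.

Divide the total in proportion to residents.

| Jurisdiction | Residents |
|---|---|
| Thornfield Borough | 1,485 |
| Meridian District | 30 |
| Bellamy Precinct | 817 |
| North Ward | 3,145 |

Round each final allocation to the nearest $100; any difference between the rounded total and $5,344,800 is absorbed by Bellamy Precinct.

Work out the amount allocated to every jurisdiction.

Thornfield Borough: $1,449,200 | Meridian District: $29,300 | Bellamy Precinct: $797,200 | North Ward: $3,069,100

Sum of residents: 5,477.
Proportional shares: Thornfield Borough 1,485/5,477 × $5,344,800 = 1,449,156.11; Meridian District 30/5,477 × $5,344,800 = 29,275.88; Bellamy Precinct 817/5,477 × $5,344,800 = 797,279.82; North Ward 3,145/5,477 × $5,344,800 = 3,069,088.19.
Rounded to nearest $100: Thornfield Borough $1,449,200; Meridian District $29,300; Bellamy Precinct $797,300; North Ward $3,069,100. Sum = $5,344,900.
Difference $5,344,800 − $5,344,900 = −$100 applied to Bellamy Precinct: Bellamy Precinct becomes $797,200.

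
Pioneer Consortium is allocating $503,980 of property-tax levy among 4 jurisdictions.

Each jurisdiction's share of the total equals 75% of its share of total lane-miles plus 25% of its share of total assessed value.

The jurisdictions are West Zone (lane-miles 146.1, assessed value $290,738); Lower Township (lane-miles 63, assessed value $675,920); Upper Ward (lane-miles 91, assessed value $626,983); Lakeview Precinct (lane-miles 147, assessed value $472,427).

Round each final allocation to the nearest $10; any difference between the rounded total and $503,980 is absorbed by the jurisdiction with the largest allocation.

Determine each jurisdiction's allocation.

Lane-miles total 447.1; assessed value total 2,066,068.
Blended shares (75% lane-miles + 25% assessed value): West Zone 0.2803; Lower Township 0.1875; Upper Ward 0.2285; Lakeview Precinct 0.3038.
Unrounded shares: West Zone 141,245.19; Lower Township 94,480.76; Upper Ward 115,168.05; Lakeview Precinct 153,086.00.
Rounded to nearest $10: West Zone $141,250; Lower Township $94,480; Upper Ward $115,170; Lakeview Precinct $153,090. Sum = $503,990.
Difference $503,980 − $503,990 = −$10 applied to largest allocation (Lakeview Precinct): Lakeview Precinct becomes $153,080.

West Zone: $141,250; Lower Township: $94,480; Upper Ward: $115,170; Lakeview Precinct: $153,080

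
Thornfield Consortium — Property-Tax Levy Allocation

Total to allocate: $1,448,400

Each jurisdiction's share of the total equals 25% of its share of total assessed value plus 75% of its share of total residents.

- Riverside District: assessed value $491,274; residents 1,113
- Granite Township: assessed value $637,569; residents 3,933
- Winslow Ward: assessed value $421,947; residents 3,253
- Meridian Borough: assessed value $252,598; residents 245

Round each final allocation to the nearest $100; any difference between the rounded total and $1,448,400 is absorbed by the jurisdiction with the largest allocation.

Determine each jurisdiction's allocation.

Totals — assessed value 1,803,388, residents 8,544.
Blended shares (25% assessed value + 75% residents): Riverside District 0.1658; Granite Township 0.4336; Winslow Ward 0.3440; Meridian Borough 0.0565.
Raw shares: Riverside District 240,151.17; Granite Township 628,065.59; Winslow Ward 498,314.66; Meridian Borough 81,868.59.
At nearest $100: Riverside District $240,200; Granite Township $628,100; Winslow Ward $498,300; Meridian Borough $81,900. Sum = $1,448,500.
Difference $1,448,400 − $1,448,500 = −$100 applied to largest allocation (Granite Township): Granite Township becomes $628,000.

Riverside District: $240,200; Granite Township: $628,000; Winslow Ward: $498,300; Meridian Borough: $81,900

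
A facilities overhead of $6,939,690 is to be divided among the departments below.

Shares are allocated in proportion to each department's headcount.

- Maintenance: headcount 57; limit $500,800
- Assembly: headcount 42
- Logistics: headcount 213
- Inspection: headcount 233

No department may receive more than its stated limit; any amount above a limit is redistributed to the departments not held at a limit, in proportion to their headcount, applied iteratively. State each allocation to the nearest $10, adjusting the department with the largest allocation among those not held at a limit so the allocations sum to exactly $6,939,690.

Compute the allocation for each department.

Total headcount = 545.
Proportional shares (ignoring caps): Maintenance 725,802.44; Assembly 534,801.80; Logistics 2,712,209.12; Inspection 2,966,876.64.
Capped: Maintenance ($500,800); remaining pool $6,438,890 reallocated over remaining headcount 488.
Remaining shares: Assembly 554,166.76 → $554,170; Logistics 2,810,417.15 → $2,810,420; Inspection 3,074,306.09 → $3,074,310.
Rounding difference −$10 applied to Inspection → $3,074,300.

Maintenance: $500,800 · Assembly: $554,170 · Logistics: $2,810,420 · Inspection: $3,074,300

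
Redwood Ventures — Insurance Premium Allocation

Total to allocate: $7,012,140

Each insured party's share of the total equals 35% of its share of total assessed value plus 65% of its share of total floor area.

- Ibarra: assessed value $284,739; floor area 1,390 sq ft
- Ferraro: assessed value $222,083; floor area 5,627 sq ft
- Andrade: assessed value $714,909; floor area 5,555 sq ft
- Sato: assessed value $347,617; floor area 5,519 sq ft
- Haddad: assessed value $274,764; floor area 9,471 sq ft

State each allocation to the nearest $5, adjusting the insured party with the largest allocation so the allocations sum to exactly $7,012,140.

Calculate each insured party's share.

Ibarra: $608,810; Ferraro: $1,226,090; Andrade: $1,870,065; Sato: $1,375,300; Haddad: $1,931,875

Assessed value total 1,844,112; floor area total 27,562.
Composite weights (35% assessed value + 65% floor area): Ibarra 0.0868; Ferraro 0.1749; Andrade 0.2667; Sato 0.1961; Haddad 0.2755.
Raw shares: Ibarra 608,809.27; Ferraro 1,226,090.12; Andrade 1,870,064.41; Sato 1,375,298.08; Haddad 1,931,878.11.
After rounding ($5): Ibarra $608,810; Ferraro $1,226,090; Andrade $1,870,065; Sato $1,375,300; Haddad $1,931,880. Sum = $7,012,145.
Difference $7,012,140 − $7,012,145 = −$5 applied to largest allocation (Haddad): Haddad becomes $1,931,875.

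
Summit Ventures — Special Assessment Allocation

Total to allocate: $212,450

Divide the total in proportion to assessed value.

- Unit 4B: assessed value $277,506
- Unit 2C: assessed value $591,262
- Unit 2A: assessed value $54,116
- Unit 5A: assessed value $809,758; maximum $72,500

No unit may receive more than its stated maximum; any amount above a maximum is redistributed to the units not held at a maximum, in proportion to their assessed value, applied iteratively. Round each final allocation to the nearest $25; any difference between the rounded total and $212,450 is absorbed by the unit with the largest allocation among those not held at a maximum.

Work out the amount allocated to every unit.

Unit 4B: $42,075 · Unit 2C: $89,675 · Unit 2A: $8,200 · Unit 5A: $72,500

Combined assessed value = 1,732,642.
Unconstrained shares: Unit 4B 34,026.73; Unit 2C 72,498.31; Unit 2A 6,635.50; Unit 5A 99,289.46.
Capped: Unit 5A ($72,500); balance $139,950 reallocated over remaining assessed value 922,884.
Shares after redistribution: Unit 4B 42,082.17 → $42,075; Unit 2C 89,661.45 → $89,650; Unit 2A 8,206.38 → $8,200.
Rounding difference +$25 applied to Unit 2C → $89,675.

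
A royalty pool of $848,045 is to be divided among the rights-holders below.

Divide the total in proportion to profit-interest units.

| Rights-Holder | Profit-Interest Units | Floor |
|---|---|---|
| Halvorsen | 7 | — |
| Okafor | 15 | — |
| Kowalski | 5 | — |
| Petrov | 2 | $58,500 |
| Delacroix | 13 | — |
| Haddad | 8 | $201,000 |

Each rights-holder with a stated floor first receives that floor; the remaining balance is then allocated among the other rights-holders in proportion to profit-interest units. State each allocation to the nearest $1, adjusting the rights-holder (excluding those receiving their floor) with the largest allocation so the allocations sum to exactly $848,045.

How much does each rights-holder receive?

Guaranteed amounts: Petrov $58,500; Haddad $201,000. Remaining pool $588,545.
Remaining pool split over remaining profit-interest units 40: Halvorsen 102,995.38 → $102,995; Okafor 220,704.38 → $220,704; Kowalski 73,568.12 → $73,568; Delacroix 191,277.12 → $191,277.
Rounding difference +$1 applied to Okafor → $220,705.

Halvorsen: $102,995 | Okafor: $220,705 | Kowalski: $73,568 | Petrov: $58,500 | Delacroix: $191,277 | Haddad: $201,000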